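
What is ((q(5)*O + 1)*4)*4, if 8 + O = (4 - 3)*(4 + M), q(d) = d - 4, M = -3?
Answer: -96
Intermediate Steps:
q(d) = -4 + d
O = -7 (O = -8 + (4 - 3)*(4 - 3) = -8 + 1*1 = -8 + 1 = -7)
((q(5)*O + 1)*4)*4 = (((-4 + 5)*(-7) + 1)*4)*4 = ((1*(-7) + 1)*4)*4 = ((-7 + 1)*4)*4 = -6*4*4 = -24*4 = -96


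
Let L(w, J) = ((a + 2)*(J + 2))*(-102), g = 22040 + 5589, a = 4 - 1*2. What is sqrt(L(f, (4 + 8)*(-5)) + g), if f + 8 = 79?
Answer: sqrt(51293) ≈ 226.48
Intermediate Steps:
a = 2 (a = 4 - 2 = 2)
f = 71 (f = -8 + 79 = 71)
g = 27629
L(w, J) = -816 - 408*J (L(w, J) = ((2 + 2)*(J + 2))*(-102) = (4*(2 + J))*(-102) = (8 + 4*J)*(-102) = -816 - 408*J)
sqrt(L(f, (4 + 8)*(-5)) + g) = sqrt((-816 - 408*(4 + 8)*(-5)) + 27629) = sqrt((-816 - 4896*(-5)) + 27629) = sqrt((-816 - 408*(-60)) + 27629) = sqrt((-816 + 24480) + 27629) = sqrt(23664 + 27629) = sqrt(51293)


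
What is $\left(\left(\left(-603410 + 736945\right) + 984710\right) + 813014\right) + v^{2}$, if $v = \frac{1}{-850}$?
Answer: $\frac{1395334627501}{722500} \approx 1.9313 \cdot 10^{6}$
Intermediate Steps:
$v = - \frac{1}{850} \approx -0.0011765$
$\left(\left(\left(-603410 + 736945\right) + 984710\right) + 813014\right) + v^{2} = \left(\left(\left(-603410 + 736945\right) + 984710\right) + 813014\right) + \left(- \frac{1}{850}\right)^{2} = \left(\left(133535 + 984710\right) + 813014\right) + \frac{1}{722500} = \left(1118245 + 813014\right) + \frac{1}{722500} = 1931259 + \frac{1}{722500} = \frac{1395334627501}{722500}$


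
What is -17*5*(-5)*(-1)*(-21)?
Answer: 8925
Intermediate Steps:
-17*5*(-5)*(-1)*(-21) = -(-425)*(-1)*(-21) = -17*25*(-21) = -425*(-21) = 8925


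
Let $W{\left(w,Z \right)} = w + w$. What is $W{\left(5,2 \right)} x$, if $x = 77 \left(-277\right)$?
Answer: $-213290$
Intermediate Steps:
$x = -21329$
$W{\left(w,Z \right)} = 2 w$
$W{\left(5,2 \right)} x = 2 \cdot 5 \left(-21329\right) = 10 \left(-21329\right) = -213290$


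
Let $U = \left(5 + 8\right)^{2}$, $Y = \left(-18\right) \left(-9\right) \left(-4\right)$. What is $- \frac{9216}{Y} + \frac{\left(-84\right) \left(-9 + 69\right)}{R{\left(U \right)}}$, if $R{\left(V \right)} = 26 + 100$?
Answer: $- \frac{232}{9} \approx -25.778$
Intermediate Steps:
$Y = -648$ ($Y = 162 \left(-4\right) = -648$)
$U = 169$ ($U = 13^{2} = 169$)
$R{\left(V \right)} = 126$
$- \frac{9216}{Y} + \frac{\left(-84\right) \left(-9 + 69\right)}{R{\left(U \right)}} = - \frac{9216}{-648} + \frac{\left(-84\right) \left(-9 + 69\right)}{126} = \left(-9216\right) \left(- \frac{1}{648}\right) + \left(-84\right) 60 \cdot \frac{1}{126} = \frac{128}{9} - 40 = - \frac{232}{9}$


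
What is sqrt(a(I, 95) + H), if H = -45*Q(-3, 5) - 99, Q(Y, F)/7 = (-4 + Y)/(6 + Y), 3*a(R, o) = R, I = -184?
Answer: 2*sqrt(1293)/3 ≈ 23.972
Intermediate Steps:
a(R, o) = R/3
Q(Y, F) = 7*(-4 + Y)/(6 + Y) (Q(Y, F) = 7*((-4 + Y)/(6 + Y)) = 7*(-4 + Y)/(6 + Y))
H = 636 (H = -315*(-4 - 3)/(6 - 3) - 99 = -315*(-7)/3 - 99 = -45*(-49/3) - 99 = 735 - 99 = 636)
sqrt(a(I, 95) + H) = sqrt((1/3)*(-184) + 636) = sqrt(-184/3 + 636) = sqrt(1724/3) = 2*sqrt(1293)/3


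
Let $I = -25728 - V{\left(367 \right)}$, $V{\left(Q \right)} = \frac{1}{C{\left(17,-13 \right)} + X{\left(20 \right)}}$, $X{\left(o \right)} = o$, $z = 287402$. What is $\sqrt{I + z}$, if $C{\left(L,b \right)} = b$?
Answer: $\frac{\sqrt{12822019}}{7} \approx 511.54$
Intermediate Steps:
$V{\left(Q \right)} = \frac{1}{7}$ ($V{\left(Q \right)} = \frac{1}{-13 + 20} = \frac{1}{7}$)
$I = - \frac{180097}{7}$ ($I = -25728 - \frac{1}{7} = - \frac{180097}{7} \approx -25728.0$)
$\sqrt{I + z} = \sqrt{- \frac{180097}{7} + 287402} = \sqrt{\frac{1831717}{7}} = \frac{\sqrt{12822019}}{7}$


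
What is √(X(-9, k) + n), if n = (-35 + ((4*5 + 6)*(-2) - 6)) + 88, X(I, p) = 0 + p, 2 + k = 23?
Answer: 4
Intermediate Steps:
k = 21 (k = -2 + 23 = 21)
X(I, p) = p
n = -5 (n = (-35 + ((20 + 6)*(-2) - 6)) + 88 = (-35 + (26*(-2) - 6)) + 88 = (-35 + (-52 - 6)) + 88 = (-35 - 58) + 88 = -93 + 88 = -5)
√(X(-9, k) + n) = √(21 - 5) = √16 = 4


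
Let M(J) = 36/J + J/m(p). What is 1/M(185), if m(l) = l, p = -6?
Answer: -1110/34009 ≈ -0.032638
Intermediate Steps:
M(J) = 36/J - J/6 (M(J) = 36/J + J/(-6) = 36/J + J*(-⅙) = 36/J - J/6)
1/M(185) = 1/(36/185 - ⅙*185) = 1/(36*(1/185) - 185/6) = 1/(36/185 - 185/6) = 1/(-34009/1110) = -1110/34009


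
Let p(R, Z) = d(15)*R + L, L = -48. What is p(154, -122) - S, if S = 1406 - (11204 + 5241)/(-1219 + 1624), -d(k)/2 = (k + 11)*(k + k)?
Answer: -19573925/81 ≈ -2.4165e+5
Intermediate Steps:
d(k) = -4*k*(11 + k) (d(k) = -2*(k + 11)*(k + k) = -2*(11 + k)*2*k = -4*k*(11 + k))
p(R, Z) = -48 - 1560*R (p(R, Z) = (-4*15*(11 + 15))*R - 48 = (-4*15*26)*R - 48 = -1560*R - 48 = -48 - 1560*R)
S = 110597/81 (S = 1406 - 16445/405 = 1406 - 1*3289/81 = 1406 - 3289/81 = 110597/81 ≈ 1365.4)
p(154, -122) - S = (-48 - 1560*154) - 1*110597/81 = (-48 - 240240) - 110597/81 = -240288 - 110597/81 = -19573925/81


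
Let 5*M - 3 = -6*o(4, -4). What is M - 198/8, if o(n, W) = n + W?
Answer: -483/20 ≈ -24.150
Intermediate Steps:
o(n, W) = W + n
M = 3/5 (M = 3/5 + (-6*(-4 + 4))/5 = 3/5 + (-6*0)/5 = 3/5 + (1/5)*0 = 3/5 + 0 = 3/5 ≈ 0.60000)
M - 198/8 = 3/5 - 198/8 = 3/5 - 198*1/8 = 3/5 - 99/4 = -483/20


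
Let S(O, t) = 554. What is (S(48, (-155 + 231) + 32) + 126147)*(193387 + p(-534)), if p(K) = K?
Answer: 24434667953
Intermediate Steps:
(S(48, (-155 + 231) + 32) + 126147)*(193387 + p(-534)) = (554 + 126147)*(193387 - 534) = 126701*192853 = 24434667953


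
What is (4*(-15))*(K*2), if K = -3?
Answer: 360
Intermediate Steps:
(4*(-15))*(K*2) = (4*(-15))*(-3*2) = -60*(-6) = 360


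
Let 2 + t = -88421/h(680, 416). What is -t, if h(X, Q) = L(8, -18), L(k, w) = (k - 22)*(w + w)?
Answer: 89429/504 ≈ 177.44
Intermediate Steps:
L(k, w) = 2*w*(-22 + k) (L(k, w) = (-22 + k)*(2*w) = 2*w*(-22 + k))
h(X, Q) = 504 (h(X, Q) = 2*(-18)*(-22 + 8) = 2*(-18)*(-14) = 504)
t = -89429/504 (t = -2 - 88421/504 = -89429/504 ≈ -177.44)
-t = -1*(-89429/504) = 89429/504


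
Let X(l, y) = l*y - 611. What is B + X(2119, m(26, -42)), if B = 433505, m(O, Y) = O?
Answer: 487988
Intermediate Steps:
X(l, y) = -611 + l*y
B + X(2119, m(26, -42)) = 433505 + (-611 + 2119*26) = 433505 + (-611 + 55094) = 433505 + 54483 = 487988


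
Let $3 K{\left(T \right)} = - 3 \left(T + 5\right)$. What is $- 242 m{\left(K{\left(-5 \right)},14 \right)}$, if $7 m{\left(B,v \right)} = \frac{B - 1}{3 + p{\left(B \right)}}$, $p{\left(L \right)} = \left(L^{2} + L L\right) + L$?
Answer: $\frac{242}{21} \approx 11.524$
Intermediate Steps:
$p{\left(L \right)} = L + 2 L^{2}$ ($p{\left(L \right)} = \left(L^{2} + L^{2}\right) + L = 2 L^{2} + L = L + 2 L^{2}$)
$K{\left(T \right)} = -5 - T$ ($K{\left(T \right)} = \frac{\left(-3\right) \left(T + 5\right)}{3} = \frac{\left(-3\right) \left(5 + T\right)}{3} = \frac{-15 - 3 T}{3} = -5 - T$)
$m{\left(B,v \right)} = \frac{-1 + B}{7 \left(3 + B \left(1 + 2 B\right)\right)}$ ($m{\left(B,v \right)} = \frac{\left(B - 1\right) \frac{1}{3 + B \left(1 + 2 B\right)}}{7} = \frac{\left(-1 + B\right) \frac{1}{3 + B \left(1 + 2 B\right)}}{7} = \frac{\frac{1}{3 + B \left(1 + 2 B\right)} \left(-1 + B\right)}{7} = \frac{-1 + B}{7 \left(3 + B \left(1 + 2 B\right)\right)}$)
$- 242 m{\left(K{\left(-5 \right)},14 \right)} = - 242 \frac{-1 - 0}{7 \left(3 + \left(-5 - -5\right) \left(1 + 2 \left(-5 - -5\right)\right)\right)} = - 242 \frac{-1 + \left(-5 + 5\right)}{7 \left(3 + \left(-5 + 5\right) \left(1 + 2 \left(-5 + 5\right)\right)\right)} = - 242 \frac{-1 + 0}{7 \left(3 + 0 \left(1 + 2 \cdot 0\right)\right)} = - 242 \cdot \frac{1}{7} \frac{1}{3 + 0 \left(1 + 0\right)} \left(-1\right) = - 242 \cdot \frac{1}{7} \frac{1}{3 + 0 \cdot 1} \left(-1\right) = - 242 \cdot \frac{1}{7} \frac{1}{3 + 0} \left(-1\right) = - 242 \cdot \frac{1}{7} \cdot \frac{1}{3} \left(-1\right) = \left(-242\right) \left(- \frac{1}{21}\right) = \frac{242}{21}$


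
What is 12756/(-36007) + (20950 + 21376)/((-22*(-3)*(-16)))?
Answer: -768751309/19011696 ≈ -40.436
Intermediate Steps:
12756/(-36007) + (20950 + 21376)/((-22*(-3)*(-16))) = 12756*(-1/36007) + 42326/((66*(-16))) = -12756/36007 + 42326/(-1056) = -12756/36007 + 42326*(-1/1056) = -12756/36007 - 21163/528 = -768751309/19011696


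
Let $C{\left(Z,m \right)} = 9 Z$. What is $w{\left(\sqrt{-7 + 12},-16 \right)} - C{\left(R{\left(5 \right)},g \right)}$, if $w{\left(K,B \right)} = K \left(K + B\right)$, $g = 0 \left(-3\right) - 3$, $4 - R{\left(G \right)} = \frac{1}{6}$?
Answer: $- \frac{59}{2} - 16 \sqrt{5} \approx -65.277$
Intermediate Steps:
$R{\left(G \right)} = \frac{23}{6}$ ($R{\left(G \right)} = 4 - \frac{1}{6} = \frac{23}{6}$)
$g = -3$ ($g = 0 - 3 = -3$)
$w{\left(K,B \right)} = K \left(B + K\right)$
$w{\left(\sqrt{-7 + 12},-16 \right)} - C{\left(R{\left(5 \right)},g \right)} = \sqrt{-7 + 12} \left(-16 + \sqrt{-7 + 12}\right) - 9 \cdot \frac{23}{6} = \sqrt{5} \left(-16 + \sqrt{5}\right) - \frac{69}{2} = - \frac{69}{2} + \sqrt{5} \left(-16 + \sqrt{5}\right)$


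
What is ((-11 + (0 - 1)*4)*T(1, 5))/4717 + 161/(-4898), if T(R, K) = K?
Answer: -1126787/23103866 ≈ -0.048770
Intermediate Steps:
((-11 + (0 - 1)*4)*T(1, 5))/4717 + 161/(-4898) = ((-11 + (0 - 1)*4)*5)/4717 + 161/(-4898) = ((-11 - 1*4)*5)*(1/4717) + 161*(-1/4898) = ((-11 - 4)*5)*(1/4717) - 161/4898 = -15*5*(1/4717) - 161/4898 = -75*1/4717 - 161/4898 = -75/4717 - 161/4898 = -1126787/23103866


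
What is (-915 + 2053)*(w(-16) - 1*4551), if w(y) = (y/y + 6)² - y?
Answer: -5105068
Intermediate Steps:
w(y) = 49 - y (w(y) = (1 + 6)² - y = 7² - y = 49 - y)
(-915 + 2053)*(w(-16) - 1*4551) = (-915 + 2053)*((49 - 1*(-16)) - 1*4551) = 1138*((49 + 16) - 4551) = 1138*(65 - 4551) = 1138*(-4486) = -5105068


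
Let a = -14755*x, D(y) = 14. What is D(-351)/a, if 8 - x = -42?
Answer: -7/368875 ≈ -1.8977e-5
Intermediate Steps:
x = 50 (x = 8 - 1*(-42) = 8 + 42 = 50)
a = -737750 (a = -14755*50 = -737750)
D(-351)/a = 14/(-737750) = 14*(-1/737750) = -7/368875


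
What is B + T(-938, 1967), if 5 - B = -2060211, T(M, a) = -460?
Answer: 2059756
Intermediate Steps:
B = 2060216 (B = 5 - 1*(-2060211) = 5 + 2060211 = 2060216)
B + T(-938, 1967) = 2060216 - 460 = 2059756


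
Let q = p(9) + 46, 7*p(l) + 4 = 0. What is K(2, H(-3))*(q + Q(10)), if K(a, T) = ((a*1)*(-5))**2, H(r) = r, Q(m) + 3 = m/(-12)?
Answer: 87350/21 ≈ 4159.5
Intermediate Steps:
p(l) = -4/7 (p(l) = -4/7 + (1/7)*0 = -4/7 + 0 = -4/7)
Q(m) = -3 - m/12 (Q(m) = -3 + m/(-12) = -3 + m*(-1/12) = -3 - m/12)
K(a, T) = 25*a**2 (K(a, T) = (a*(-5))**2 = (-5*a)**2 = 25*a**2)
q = 318/7 (q = -4/7 + 46 = 318/7 ≈ 45.429)
K(2, H(-3))*(q + Q(10)) = (25*2**2)*(318/7 + (-3 - 1/12*10)) = (25*4)*(318/7 + (-3 - 5/6)) = 100*(318/7 - 23/6) = 100*(1747/42) = 87350/21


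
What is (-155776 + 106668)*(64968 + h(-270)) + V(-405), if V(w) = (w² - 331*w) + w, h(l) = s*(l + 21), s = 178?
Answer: -1013586093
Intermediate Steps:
h(l) = 3738 + 178*l (h(l) = 178*(l + 21) = 178*(21 + l) = 3738 + 178*l)
V(w) = w² - 330*w
(-155776 + 106668)*(64968 + h(-270)) + V(-405) = (-155776 + 106668)*(64968 + (3738 + 178*(-270))) - 405*(-330 - 405) = -49108*(64968 + (3738 - 48060)) - 405*(-735) = -49108*(64968 - 44322) + 297675 = -49108*20646 + 297675 = -1013883768 + 297675 = -1013586093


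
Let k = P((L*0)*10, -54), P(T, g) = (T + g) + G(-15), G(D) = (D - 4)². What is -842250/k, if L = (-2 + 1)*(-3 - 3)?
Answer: -842250/307 ≈ -2743.5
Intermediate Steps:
G(D) = (-4 + D)²
L = 6 (L = -1*(-6) = 6)
P(T, g) = 361 + T + g (P(T, g) = (T + g) + (-4 - 15)² = (T + g) + (-19)² = (T + g) + 361 = 361 + T + g)
k = 307 (k = 361 + (6*0)*10 - 54 = 361 + 0*10 - 54 = 361 + 0 - 54 = 307)
-842250/k = -842250/307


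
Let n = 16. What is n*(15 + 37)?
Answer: 832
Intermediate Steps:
n*(15 + 37) = 16*(15 + 37) = 16*52 = 832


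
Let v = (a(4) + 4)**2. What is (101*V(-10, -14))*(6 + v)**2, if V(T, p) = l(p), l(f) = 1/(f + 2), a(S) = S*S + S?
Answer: -2850927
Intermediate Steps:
a(S) = S + S**2 (a(S) = S**2 + S = S + S**2)
l(f) = 1/(2 + f)
v = 576 (v = (4*(1 + 4) + 4)**2 = (4*5 + 4)**2 = (20 + 4)**2 = 24**2 = 576)
V(T, p) = 1/(2 + p)
(101*V(-10, -14))*(6 + v)**2 = (101/(2 - 14))*(6 + 576)**2 = (101/(-12))*582**2 = (101*(-1/12))*338724 = -101/12*338724 = -2850927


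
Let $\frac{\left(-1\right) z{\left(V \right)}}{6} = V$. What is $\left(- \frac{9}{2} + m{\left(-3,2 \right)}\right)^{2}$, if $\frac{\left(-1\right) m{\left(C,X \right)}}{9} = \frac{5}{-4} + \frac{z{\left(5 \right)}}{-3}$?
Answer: $\frac{110889}{16} \approx 6930.6$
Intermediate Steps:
$z{\left(V \right)} = - 6 V$
$m{\left(C,X \right)} = - \frac{315}{4}$ ($m{\left(C,X \right)} = - 9 \left(\frac{5}{-4} + \frac{\left(-6\right) 5}{-3}\right) = - 9 \left(5 \left(- \frac{1}{4}\right) - -10\right) = - 9 \left(- \frac{5}{4} + 10\right) = \left(-9\right) \frac{35}{4} = - \frac{315}{4}$)
$\left(- \frac{9}{2} + m{\left(-3,2 \right)}\right)^{2} = \left(- \frac{9}{2} - \frac{315}{4}\right)^{2} = \left(- \frac{333}{4}\right)^{2} = \frac{110889}{16}$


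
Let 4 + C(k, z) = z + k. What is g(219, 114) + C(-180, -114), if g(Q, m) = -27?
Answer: -325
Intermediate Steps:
C(k, z) = -4 + k + z (C(k, z) = -4 + (z + k) = -4 + (k + z) = -4 + k + z)
g(219, 114) + C(-180, -114) = -27 + (-4 - 180 - 114) = -27 - 298 = -325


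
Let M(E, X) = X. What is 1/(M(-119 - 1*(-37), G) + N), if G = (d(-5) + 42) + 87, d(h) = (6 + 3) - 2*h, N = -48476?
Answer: -1/48328 ≈ -2.0692e-5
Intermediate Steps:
d(h) = 9 - 2*h
G = 148 (G = ((9 - 2*(-5)) + 42) + 87 = ((9 + 10) + 42) + 87 = (19 + 42) + 87 = 61 + 87 = 148)
1/(M(-119 - 1*(-37), G) + N) = 1/(148 - 48476) = 1/(-48328) = -1/48328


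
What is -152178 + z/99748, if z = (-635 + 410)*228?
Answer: -3794875611/24937 ≈ -1.5218e+5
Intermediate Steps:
z = -51300 (z = -225*228 = -51300)
-152178 + z/99748 = -152178 - 51300/99748 = -152178 - 51300*1/99748 = -152178 - 12825/24937 = -3794875611/24937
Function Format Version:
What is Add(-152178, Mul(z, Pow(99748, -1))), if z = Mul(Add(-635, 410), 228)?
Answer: Rational(-3794875611, 24937) ≈ -1.5218e+5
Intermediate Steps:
z = -51300 (z = Mul(-225, 228) = -51300)
Add(-152178, Mul(z, Pow(99748, -1))) = Add(-152178, Mul(-51300, Pow(99748, -1))) = Add(-152178, Mul(-51300, Rational(1, 99748))) = Add(-152178, Rational(-12825, 24937)) = Rational(-3794875611, 24937)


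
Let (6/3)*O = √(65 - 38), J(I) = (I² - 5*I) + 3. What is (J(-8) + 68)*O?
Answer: 525*√3/2 ≈ 454.66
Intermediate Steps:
J(I) = 3 + I² - 5*I
O = 3*√3/2 (O = √(65 - 38)/2 = √27/2 = (3*√3)/2 = 3*√3/2 ≈ 2.5981)
(J(-8) + 68)*O = ((3 + (-8)² - 5*(-8)) + 68)*(3*√3/2) = ((3 + 64 + 40) + 68)*(3*√3/2) = (107 + 68)*(3*√3/2) = 175*(3*√3/2) = 525*√3/2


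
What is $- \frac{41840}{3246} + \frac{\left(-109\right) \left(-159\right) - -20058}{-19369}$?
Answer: $- \frac{465881827}{31435887} \approx -14.82$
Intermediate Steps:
$- \frac{41840}{3246} + \frac{\left(-109\right) \left(-159\right) - -20058}{-19369} = \left(-41840\right) \frac{1}{3246} + \left(17331 + 20058\right) \left(- \frac{1}{19369}\right) = - \frac{20920}{1623} + 37389 \left(- \frac{1}{19369}\right) = - \frac{20920}{1623} - \frac{37389}{19369} = - \frac{465881827}{31435887}$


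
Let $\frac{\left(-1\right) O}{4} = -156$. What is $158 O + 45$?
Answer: $98637$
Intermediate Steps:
$O = 624$ ($O = \left(-4\right) \left(-156\right) = 624$)
$158 O + 45 = 158 \cdot 624 + 45 = 98592 + 45 = 98637$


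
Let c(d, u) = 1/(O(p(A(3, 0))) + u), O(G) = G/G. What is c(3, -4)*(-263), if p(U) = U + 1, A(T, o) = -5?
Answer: 263/3 ≈ 87.667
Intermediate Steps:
p(U) = 1 + U
O(G) = 1
c(d, u) = 1/(1 + u)
c(3, -4)*(-263) = -263/(1 - 4) = -263/(-3) = -1/3*(-263) = 263/3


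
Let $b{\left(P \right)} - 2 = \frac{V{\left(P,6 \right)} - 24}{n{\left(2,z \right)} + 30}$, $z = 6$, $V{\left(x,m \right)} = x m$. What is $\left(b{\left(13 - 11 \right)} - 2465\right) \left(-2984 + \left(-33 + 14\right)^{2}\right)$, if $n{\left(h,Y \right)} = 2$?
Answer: $\frac{51691461}{8} \approx 6.4614 \cdot 10^{6}$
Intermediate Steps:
$V{\left(x,m \right)} = m x$
$b{\left(P \right)} = \frac{5}{4} + \frac{3 P}{16}$ ($b{\left(P \right)} = 2 + \frac{6 P - 24}{2 + 30} = 2 + \frac{-24 + 6 P}{32} = 2 + \left(-24 + 6 P\right) \frac{1}{32} = 2 + \left(- \frac{3}{4} + \frac{3 P}{16}\right) = \frac{5}{4} + \frac{3 P}{16}$)
$\left(b{\left(13 - 11 \right)} - 2465\right) \left(-2984 + \left(-33 + 14\right)^{2}\right) = \left(\left(\frac{5}{4} + \frac{3 \left(13 - 11\right)}{16}\right) - 2465\right) \left(-2984 + \left(-33 + 14\right)^{2}\right) = \left(\left(\frac{5}{4} + \frac{3 \left(13 - 11\right)}{16}\right) - 2465\right) \left(-2984 + \left(-19\right)^{2}\right) = \left(\left(\frac{5}{4} + \frac{3}{16} \cdot 2\right) - 2465\right) \left(-2984 + 361\right) = \left(\left(\frac{5}{4} + \frac{3}{8}\right) - 2465\right) \left(-2623\right) = \left(\frac{13}{8} - 2465\right) \left(-2623\right) = \left(- \frac{19707}{8}\right) \left(-2623\right) = \frac{51691461}{8}$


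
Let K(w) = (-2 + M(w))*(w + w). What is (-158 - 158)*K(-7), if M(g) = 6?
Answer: 17696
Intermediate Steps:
K(w) = 8*w (K(w) = (-2 + 6)*(w + w) = 4*(2*w) = 8*w)
(-158 - 158)*K(-7) = (-158 - 158)*(8*(-7)) = -316*(-56) = 17696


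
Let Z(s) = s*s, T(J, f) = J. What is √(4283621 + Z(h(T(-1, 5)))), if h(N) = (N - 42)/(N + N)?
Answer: 3*√1904037/2 ≈ 2069.8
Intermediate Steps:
h(N) = (-42 + N)/(2*N) (h(N) = (-42 + N)/((2*N)) = (-42 + N)*(1/(2*N)) = (-42 + N)/(2*N))
Z(s) = s²
√(4283621 + Z(h(T(-1, 5)))) = √(4283621 + ((½)*(-42 - 1)/(-1))²) = √(4283621 + ((½)*(-1)*(-43))²) = √(4283621 + (43/2)²) = √(4283621 + 1849/4) = √(17136333/4) = 3*√1904037/2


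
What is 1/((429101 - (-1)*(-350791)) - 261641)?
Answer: -1/183331 ≈ -5.4546e-6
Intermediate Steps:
1/((429101 - (-1)*(-350791)) - 261641) = 1/((429101 - 1*350791) - 261641) = 1/((429101 - 350791) - 261641) = 1/(78310 - 261641) = 1/(-183331) = -1/183331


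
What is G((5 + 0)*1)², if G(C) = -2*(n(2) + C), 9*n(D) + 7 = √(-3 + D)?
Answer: 1924/27 + 304*I/81 ≈ 71.259 + 3.7531*I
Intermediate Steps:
n(D) = -7/9 + √(-3 + D)/9
G(C) = 14/9 - 2*C - 2*I/9 (G(C) = -2*((-7/9 + √(-3 + 2)/9) + C) = -2*((-7/9 + √(-1)/9) + C) = -2*((-7/9 + I/9) + C) = -2*(-7/9 + C + I/9) = 14/9 - 2*C - 2*I/9)
G((5 + 0)*1)² = (14/9 - 2*(5 + 0) - 2*I/9)² = (14/9 - 10 - 2*I/9)² = (-76/9 - 2*I/9)²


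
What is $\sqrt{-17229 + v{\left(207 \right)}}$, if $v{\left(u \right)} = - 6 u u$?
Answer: $i \sqrt{274323} \approx 523.76 i$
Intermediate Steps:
$v{\left(u \right)} = - 6 u^{2}$
$\sqrt{-17229 + v{\left(207 \right)}} = \sqrt{-17229 - 6 \cdot 207^{2}} = \sqrt{-17229 - 257094} = \sqrt{-274323} = i \sqrt{274323}$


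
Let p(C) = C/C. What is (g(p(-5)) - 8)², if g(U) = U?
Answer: 49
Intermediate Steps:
p(C) = 1
(g(p(-5)) - 8)² = (1 - 8)² = (-7)² = 49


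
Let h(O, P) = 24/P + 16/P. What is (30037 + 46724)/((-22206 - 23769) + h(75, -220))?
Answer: -844371/505727 ≈ -1.6696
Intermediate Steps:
h(O, P) = 40/P
(30037 + 46724)/((-22206 - 23769) + h(75, -220)) = (30037 + 46724)/((-22206 - 23769) + 40/(-220)) = 76761/(-45975 + 40*(-1/220)) = 76761/(-45975 - 2/11) = 76761/(-505727/11) = 76761*(-11/505727) = -844371/505727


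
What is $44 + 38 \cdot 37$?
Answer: $1450$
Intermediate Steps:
$44 + 38 \cdot 37 = 44 + 1406 = 1450$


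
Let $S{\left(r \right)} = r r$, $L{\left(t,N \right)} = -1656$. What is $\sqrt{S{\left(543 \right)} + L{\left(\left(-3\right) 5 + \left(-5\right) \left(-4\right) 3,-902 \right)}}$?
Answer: $3 \sqrt{32577} \approx 541.47$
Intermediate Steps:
$S{\left(r \right)} = r^{2}$
$\sqrt{S{\left(543 \right)} + L{\left(\left(-3\right) 5 + \left(-5\right) \left(-4\right) 3,-902 \right)}} = \sqrt{543^{2} - 1656} = \sqrt{294849 - 1656} = \sqrt{293193} = 3 \sqrt{32577}$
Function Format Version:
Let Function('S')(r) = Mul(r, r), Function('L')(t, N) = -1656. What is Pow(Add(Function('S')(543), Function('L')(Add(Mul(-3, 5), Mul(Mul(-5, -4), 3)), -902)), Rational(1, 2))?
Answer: Mul(3, Pow(32577, Rational(1, 2))) ≈ 541.47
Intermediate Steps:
Function('S')(r) = Pow(r, 2)
Pow(Add(Function('S')(543), Function('L')(Add(Mul(-3, 5), Mul(Mul(-5, -4), 3)), -902)), Rational(1, 2)) = Pow(Add(Pow(543, 2), -1656), Rational(1, 2)) = Pow(Add(294849, -1656), Rational(1, 2)) = Pow(293193, Rational(1, 2)) = Mul(3, Pow(32577, Rational(1, 2)))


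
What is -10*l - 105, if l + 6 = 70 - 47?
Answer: -275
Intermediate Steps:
l = 17 (l = -6 + (70 - 47) = -6 + 23 = 17)
-10*l - 105 = -10*17 - 105 = -170 - 105 = -275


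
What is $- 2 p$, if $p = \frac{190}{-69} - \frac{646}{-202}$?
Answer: $- \frac{6194}{6969} \approx -0.88879$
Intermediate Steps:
$p = \frac{3097}{6969}$ ($p = 190 \left(- \frac{1}{69}\right) - - \frac{323}{101} = - \frac{190}{69} + \frac{323}{101} = \frac{3097}{6969} \approx 0.4444$)
$- 2 p = \left(-2\right) \frac{3097}{6969} = - \frac{6194}{6969}$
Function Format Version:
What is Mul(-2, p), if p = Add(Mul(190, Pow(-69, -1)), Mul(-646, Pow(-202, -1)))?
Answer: Rational(-6194, 6969) ≈ -0.88879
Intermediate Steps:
p = Rational(3097, 6969) (p = Add(Mul(190, Rational(-1, 69)), Mul(-646, Rational(-1, 202))) = Add(Rational(-190, 69), Rational(323, 101)) = Rational(3097, 6969) ≈ 0.44440)
Mul(-2, p) = Mul(-2, Rational(3097, 6969)) = Rational(-6194, 6969)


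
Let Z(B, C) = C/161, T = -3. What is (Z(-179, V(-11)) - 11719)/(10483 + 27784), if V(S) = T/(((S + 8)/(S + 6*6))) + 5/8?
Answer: -15093867/49287896 ≈ -0.30624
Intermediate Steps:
V(S) = 5/8 - 3*(36 + S)/(8 + S) (V(S) = -3*(S + 6*6)/(S + 8) + 5/8 = -3*(S + 36)/(8 + S) + 5*(⅛) = -3*(36 + S)/(8 + S) + 5/8 = 5/8 - 3*(36 + S)/(8 + S))
Z(B, C) = C/161 (Z(B, C) = C*(1/161) = C/161)
(Z(-179, V(-11)) - 11719)/(10483 + 27784) = (((-824 - 19*(-11))/(8*(8 - 11)))/161 - 11719)/(10483 + 27784) = (((⅛)*(-824 + 209)/(-3))/161 - 11719)/38267 = (((⅛)*(-⅓)*(-615))/161 - 11719)*(1/38267) = ((1/161)*(205/8) - 11719)*(1/38267) = (205/1288 - 11719)*(1/38267) = -15093867/1288*1/38267 = -15093867/49287896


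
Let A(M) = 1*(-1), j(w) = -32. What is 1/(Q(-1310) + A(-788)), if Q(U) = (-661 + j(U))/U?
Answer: -1310/617 ≈ -2.1232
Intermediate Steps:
A(M) = -1
Q(U) = -693/U (Q(U) = (-661 - 32)/U = -693/U)
1/(Q(-1310) + A(-788)) = 1/(-693/(-1310) - 1) = 1/(-693*(-1/1310) - 1) = 1/(693/1310 - 1) = 1/(-617/1310) = -1310/617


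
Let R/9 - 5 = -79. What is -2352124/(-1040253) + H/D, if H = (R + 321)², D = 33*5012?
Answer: 170949338143/57351228396 ≈ 2.9807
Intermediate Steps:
R = -666 (R = 45 + 9*(-79) = 45 - 711 = -666)
D = 165396
H = 119025 (H = (-666 + 321)² = (-345)² = 119025)
-2352124/(-1040253) + H/D = -2352124/(-1040253) + 119025/165396 = -2352124*(-1/1040253) + 119025*(1/165396) = 2352124/1040253 + 39675/55132 = 170949338143/57351228396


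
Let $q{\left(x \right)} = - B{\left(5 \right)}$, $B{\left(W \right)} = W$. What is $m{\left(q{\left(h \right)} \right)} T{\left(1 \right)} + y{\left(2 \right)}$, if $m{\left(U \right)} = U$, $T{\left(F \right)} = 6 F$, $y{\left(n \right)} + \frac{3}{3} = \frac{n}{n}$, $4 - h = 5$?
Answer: $-30$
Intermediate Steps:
$h = -1$ ($h = 4 - 5 = -1$)
$y{\left(n \right)} = 0$ ($y{\left(n \right)} = -1 + \frac{n}{n} = -1 + 1 = 0$)
$q{\left(x \right)} = -5$ ($q{\left(x \right)} = \left(-1\right) 5 = -5$)
$m{\left(q{\left(h \right)} \right)} T{\left(1 \right)} + y{\left(2 \right)} = - 5 \cdot 6 \cdot 1 + 0 = \left(-5\right) 6 + 0 = -30 + 0 = -30$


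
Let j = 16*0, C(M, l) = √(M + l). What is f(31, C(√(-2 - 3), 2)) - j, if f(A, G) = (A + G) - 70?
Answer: -39 + √(2 + I*√5) ≈ -37.419 + 0.70711*I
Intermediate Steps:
f(A, G) = -70 + A + G
j = 0
f(31, C(√(-2 - 3), 2)) - j = (-70 + 31 + √(√(-2 - 3) + 2)) - 1*0 = (-70 + 31 + √(√(-5) + 2)) + 0 = (-70 + 31 + √(I*√5 + 2)) + 0 = (-70 + 31 + √(2 + I*√5)) + 0 = (-39 + √(2 + I*√5)) + 0 = -39 + √(2 + I*√5)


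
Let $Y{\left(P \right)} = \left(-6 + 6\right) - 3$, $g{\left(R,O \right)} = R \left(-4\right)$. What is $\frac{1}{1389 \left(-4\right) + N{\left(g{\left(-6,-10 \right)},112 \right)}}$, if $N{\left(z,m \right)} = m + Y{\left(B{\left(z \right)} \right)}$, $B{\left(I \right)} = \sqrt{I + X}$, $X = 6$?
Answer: $- \frac{1}{5447} \approx -0.00018359$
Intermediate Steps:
$g{\left(R,O \right)} = - 4 R$
$B{\left(I \right)} = \sqrt{6 + I}$ ($B{\left(I \right)} = \sqrt{I + 6} = \sqrt{6 + I}$)
$Y{\left(P \right)} = -3$ ($Y{\left(P \right)} = 0 - 3 = -3$)
$N{\left(z,m \right)} = -3 + m$ ($N{\left(z,m \right)} = m - 3 = -3 + m$)
$\frac{1}{1389 \left(-4\right) + N{\left(g{\left(-6,-10 \right)},112 \right)}} = \frac{1}{1389 \left(-4\right) + \left(-3 + 112\right)} = \frac{1}{-5556 + 109} = \frac{1}{-5447} = - \frac{1}{5447}$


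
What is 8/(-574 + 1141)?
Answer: 8/567 ≈ 0.014109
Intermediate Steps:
8/(-574 + 1141) = 8/567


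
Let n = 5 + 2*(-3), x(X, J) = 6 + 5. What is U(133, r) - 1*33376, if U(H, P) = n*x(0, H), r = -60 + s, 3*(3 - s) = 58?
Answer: -33387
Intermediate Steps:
s = -49/3 (s = 3 - ⅓*58 = 3 - 58/3 = -49/3 ≈ -16.333)
x(X, J) = 11
n = -1 (n = 5 - 6 = -1)
r = -229/3 (r = -60 - 49/3 = -229/3 ≈ -76.333)
U(H, P) = -11 (U(H, P) = -1*11 = -11)
U(133, r) - 1*33376 = -11 - 1*33376 = -11 - 33376 = -33387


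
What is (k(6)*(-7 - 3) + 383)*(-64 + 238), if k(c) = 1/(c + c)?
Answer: 66497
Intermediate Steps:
k(c) = 1/(2*c)
(k(6)*(-7 - 3) + 383)*(-64 + 238) = (((1/2)/6)*(-7 - 3) + 383)*(-64 + 238) = (((1/2)*(1/6))*(-10) + 383)*174 = ((1/12)*(-10) + 383)*174 = (-5/6 + 383)*174 = (2293/6)*174 = 66497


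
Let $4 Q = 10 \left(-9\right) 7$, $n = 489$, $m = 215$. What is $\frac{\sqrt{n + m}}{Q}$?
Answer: $- \frac{16 \sqrt{11}}{315} \approx -0.16846$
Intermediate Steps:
$Q = - \frac{315}{2}$ ($Q = \frac{10 \left(-9\right) 7}{4} = \frac{\left(-90\right) 7}{4} = \frac{1}{4} \left(-630\right) = - \frac{315}{2} \approx -157.5$)
$\frac{\sqrt{n + m}}{Q} = \frac{\sqrt{489 + 215}}{- \frac{315}{2}} = \sqrt{704} \left(- \frac{2}{315}\right) = 8 \sqrt{11} \left(- \frac{2}{315}\right) = - \frac{16 \sqrt{11}}{315}$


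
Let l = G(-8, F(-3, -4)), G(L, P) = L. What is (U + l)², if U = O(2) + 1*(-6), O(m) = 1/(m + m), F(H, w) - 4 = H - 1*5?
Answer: 3025/16 ≈ 189.06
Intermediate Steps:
F(H, w) = -1 + H (F(H, w) = 4 + (H - 1*5) = 4 + (H - 5) = 4 + (-5 + H) = -1 + H)
O(m) = 1/(2*m)
l = -8
U = -23/4 (U = (½)/2 + 1*(-6) = (½)*(½) - 6 = ¼ - 6 = -23/4 ≈ -5.7500)
(U + l)² = (-23/4 - 8)² = (-55/4)² = 3025/16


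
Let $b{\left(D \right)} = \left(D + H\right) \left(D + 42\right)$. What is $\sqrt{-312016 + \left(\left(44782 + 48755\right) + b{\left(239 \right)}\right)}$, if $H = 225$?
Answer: $i \sqrt{88095} \approx 296.81 i$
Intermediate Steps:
$b{\left(D \right)} = \left(42 + D\right) \left(225 + D\right)$ ($b{\left(D \right)} = \left(D + 225\right) \left(D + 42\right) = \left(225 + D\right) \left(42 + D\right) = \left(42 + D\right) \left(225 + D\right)$)
$\sqrt{-312016 + \left(\left(44782 + 48755\right) + b{\left(239 \right)}\right)} = \sqrt{-312016 + \left(\left(44782 + 48755\right) + \left(9450 + 239^{2} + 267 \cdot 239\right)\right)} = \sqrt{-312016 + \left(93537 + \left(9450 + 57121 + 63813\right)\right)} = \sqrt{-312016 + \left(93537 + 130384\right)} = \sqrt{-312016 + 223921} = \sqrt{-88095} = i \sqrt{88095}$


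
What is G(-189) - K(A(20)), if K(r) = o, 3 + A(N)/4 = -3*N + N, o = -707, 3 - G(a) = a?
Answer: 899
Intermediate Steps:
G(a) = 3 - a
A(N) = -12 - 8*N (A(N) = -12 + 4*(-3*N + N) = -12 + 4*(-2*N) = -12 - 8*N)
K(r) = -707
G(-189) - K(A(20)) = (3 - 1*(-189)) - 1*(-707) = (3 + 189) + 707 = 192 + 707 = 899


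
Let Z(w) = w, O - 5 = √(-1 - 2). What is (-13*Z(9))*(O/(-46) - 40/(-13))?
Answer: -15975/46 + 117*I*√3/46 ≈ -347.28 + 4.4054*I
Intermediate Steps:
O = 5 + I*√3 (O = 5 + √(-1 - 2) = 5 + √(-3) = 5 + I*√3 ≈ 5.0 + 1.732*I)
(-13*Z(9))*(O/(-46) - 40/(-13)) = (-13*9)*((5 + I*√3)/(-46) - 40/(-13)) = -117*((5 + I*√3)*(-1/46) - 40*(-1/13)) = -117*((-5/46 - I*√3/46) + 40/13) = -117*(1775/598 - I*√3/46) = -15975/46 + 117*I*√3/46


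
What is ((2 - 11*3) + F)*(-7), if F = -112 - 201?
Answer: 2408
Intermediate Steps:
F = -313
((2 - 11*3) + F)*(-7) = ((2 - 11*3) - 313)*(-7) = ((2 - 33) - 313)*(-7) = (-31 - 313)*(-7) = -344*(-7) = 2408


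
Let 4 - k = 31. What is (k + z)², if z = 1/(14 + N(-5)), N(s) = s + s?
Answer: 11449/16 ≈ 715.56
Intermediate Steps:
k = -27 (k = 4 - 1*31 = 4 - 31 = -27)
N(s) = 2*s
z = ¼ (z = 1/(14 + 2*(-5)) = 1/(14 - 10) = 1/4 = ¼ ≈ 0.25000)
(k + z)² = (-27 + ¼)² = (-107/4)² = 11449/16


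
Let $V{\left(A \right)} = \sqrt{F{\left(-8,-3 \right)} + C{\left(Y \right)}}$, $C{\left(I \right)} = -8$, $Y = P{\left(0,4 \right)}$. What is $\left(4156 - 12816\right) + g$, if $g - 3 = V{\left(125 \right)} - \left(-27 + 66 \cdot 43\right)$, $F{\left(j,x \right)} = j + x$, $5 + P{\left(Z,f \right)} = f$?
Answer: $-11468 + i \sqrt{19} \approx -11468.0 + 4.3589 i$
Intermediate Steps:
$P{\left(Z,f \right)} = -5 + f$
$Y = -1$ ($Y = -5 + 4 = -1$)
$V{\left(A \right)} = i \sqrt{19}$ ($V{\left(A \right)} = \sqrt{\left(-8 - 3\right) - 8} = \sqrt{-11 - 8} = \sqrt{-19} = i \sqrt{19}$)
$g = -2808 + i \sqrt{19}$ ($g = 3 - \left(-27 + 2838 - i \sqrt{19}\right) = 3 + \left(i \sqrt{19} - \left(-27 + 2838\right)\right) = 3 + \left(i \sqrt{19} - 2811\right) = 3 - \left(2811 - i \sqrt{19}\right) = -2808 + i \sqrt{19} \approx -2808.0 + 4.3589 i$)
$\left(4156 - 12816\right) + g = \left(4156 - 12816\right) - \left(2808 - i \sqrt{19}\right) = -8660 - \left(2808 - i \sqrt{19}\right) = -11468 + i \sqrt{19}$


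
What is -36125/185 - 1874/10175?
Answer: -1988749/10175 ≈ -195.45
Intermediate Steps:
-36125/185 - 1874/10175 = -36125*1/185 - 1874*1/10175 = -7225/37 - 1874/10175 = -1988749/10175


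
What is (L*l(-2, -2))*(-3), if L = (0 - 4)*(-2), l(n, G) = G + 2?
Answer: 0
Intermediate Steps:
l(n, G) = 2 + G
L = 8 (L = -4*(-2) = 8)
(L*l(-2, -2))*(-3) = (8*(2 - 2))*(-3) = (8*0)*(-3) = 0*(-3) = 0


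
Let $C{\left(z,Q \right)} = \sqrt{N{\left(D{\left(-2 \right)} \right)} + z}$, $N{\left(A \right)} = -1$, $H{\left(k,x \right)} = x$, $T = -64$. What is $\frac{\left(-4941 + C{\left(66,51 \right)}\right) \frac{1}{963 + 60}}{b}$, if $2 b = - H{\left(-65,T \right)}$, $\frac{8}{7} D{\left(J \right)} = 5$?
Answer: $- \frac{1647}{10912} + \frac{\sqrt{65}}{32736} \approx -0.15069$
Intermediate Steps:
$D{\left(J \right)} = \frac{35}{8}$ ($D{\left(J \right)} = \frac{7}{8} \cdot 5 = \frac{35}{8}$)
$C{\left(z,Q \right)} = \sqrt{-1 + z}$
$b = 32$ ($b = \frac{\left(-1\right) \left(-64\right)}{2} = \frac{1}{2} \cdot 64 = 32$)
$\frac{\left(-4941 + C{\left(66,51 \right)}\right) \frac{1}{963 + 60}}{b} = \frac{\left(-4941 + \sqrt{-1 + 66}\right) \frac{1}{963 + 60}}{32} = \frac{-4941 + \sqrt{65}}{1023} \cdot \frac{1}{32} = \left(-4941 + \sqrt{65}\right) \frac{1}{1023} \cdot \frac{1}{32} = \left(- \frac{1647}{341} + \frac{\sqrt{65}}{1023}\right) \frac{1}{32} = - \frac{1647}{10912} + \frac{\sqrt{65}}{32736}$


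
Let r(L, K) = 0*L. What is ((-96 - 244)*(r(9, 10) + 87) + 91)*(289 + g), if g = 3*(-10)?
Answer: -7637651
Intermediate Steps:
r(L, K) = 0
g = -30
((-96 - 244)*(r(9, 10) + 87) + 91)*(289 + g) = ((-96 - 244)*(0 + 87) + 91)*(289 - 30) = (-340*87 + 91)*259 = (-29580 + 91)*259 = -29489*259 = -7637651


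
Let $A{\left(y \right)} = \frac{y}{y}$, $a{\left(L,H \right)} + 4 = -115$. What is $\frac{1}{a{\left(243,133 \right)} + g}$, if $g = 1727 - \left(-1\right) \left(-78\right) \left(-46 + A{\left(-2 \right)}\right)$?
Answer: $\frac{1}{5118} \approx 0.00019539$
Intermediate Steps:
$a{\left(L,H \right)} = -119$ ($a{\left(L,H \right)} = -4 - 115 = -119$)
$A{\left(y \right)} = 1$
$g = 5237$ ($g = 1727 - \left(-1\right) \left(-78\right) \left(-46 + 1\right) = 1727 - 78 \left(-45\right) = 1727 - -3510 = 1727 + 3510 = 5237$)
$\frac{1}{a{\left(243,133 \right)} + g} = \frac{1}{-119 + 5237} = \frac{1}{5118}$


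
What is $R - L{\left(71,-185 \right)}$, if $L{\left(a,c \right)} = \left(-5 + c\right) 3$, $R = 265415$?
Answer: $265985$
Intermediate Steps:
$L{\left(a,c \right)} = -15 + 3 c$
$R - L{\left(71,-185 \right)} = 265415 - \left(-15 + 3 \left(-185\right)\right) = 265415 - \left(-15 - 555\right) = 265415 - -570 = 265415 + 570 = 265985$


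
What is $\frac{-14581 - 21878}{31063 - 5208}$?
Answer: $- \frac{36459}{25855} \approx -1.4101$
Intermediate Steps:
$\frac{-14581 - 21878}{31063 - 5208} = - \frac{36459}{25855}$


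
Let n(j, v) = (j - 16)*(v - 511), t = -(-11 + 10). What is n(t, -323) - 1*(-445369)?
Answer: 457879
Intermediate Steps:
t = 1 (t = -1*(-1) = 1)
n(j, v) = (-511 + v)*(-16 + j) (n(j, v) = (-16 + j)*(-511 + v) = (-511 + v)*(-16 + j))
n(t, -323) - 1*(-445369) = (8176 - 511*1 - 16*(-323) + 1*(-323)) - 1*(-445369) = (8176 - 511 + 5168 - 323) + 445369 = 12510 + 445369 = 457879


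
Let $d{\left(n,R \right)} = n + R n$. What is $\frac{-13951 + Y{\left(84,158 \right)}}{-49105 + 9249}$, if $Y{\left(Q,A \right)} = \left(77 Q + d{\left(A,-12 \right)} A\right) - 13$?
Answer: $\frac{70525}{9964} \approx 7.078$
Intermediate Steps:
$Y{\left(Q,A \right)} = -13 - 11 A^{2} + 77 Q$ ($Y{\left(Q,A \right)} = \left(77 Q + A \left(1 - 12\right) A\right) - 13 = \left(77 Q + A \left(-11\right) A\right) - 13 = \left(77 Q + - 11 A A\right) - 13 = \left(77 Q - 11 A^{2}\right) - 13 = \left(- 11 A^{2} + 77 Q\right) - 13 = -13 - 11 A^{2} + 77 Q$)
$\frac{-13951 + Y{\left(84,158 \right)}}{-49105 + 9249} = \frac{-13951 - \left(-6455 + 274604\right)}{-49105 + 9249} = \frac{-13951 - 268149}{-39856} = \left(-13951 - 268149\right) \left(- \frac{1}{39856}\right) = \left(-282100\right) \left(- \frac{1}{39856}\right) = \frac{70525}{9964}$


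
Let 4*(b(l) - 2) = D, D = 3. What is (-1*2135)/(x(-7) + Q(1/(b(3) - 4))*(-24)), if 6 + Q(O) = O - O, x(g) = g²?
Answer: -2135/193 ≈ -11.062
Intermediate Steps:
b(l) = 11/4 (b(l) = 2 + (¼)*3 = 2 + ¾ = 11/4)
Q(O) = -6 (Q(O) = -6 + (O - O) = -6 + 0 = -6)
(-1*2135)/(x(-7) + Q(1/(b(3) - 4))*(-24)) = (-1*2135)/((-7)² - 6*(-24)) = -2135/(49 + 144) = -2135/193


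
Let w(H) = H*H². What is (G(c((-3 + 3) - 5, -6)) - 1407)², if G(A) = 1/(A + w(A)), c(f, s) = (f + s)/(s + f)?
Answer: 7912969/4 ≈ 1.9782e+6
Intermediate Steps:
w(H) = H³
c(f, s) = 1 (c(f, s) = (f + s)/(f + s) = 1)
G(A) = 1/(A + A³)
(G(c((-3 + 3) - 5, -6)) - 1407)² = (1/(1 + 1³) - 1407)² = (1/(1 + 1) - 1407)² = (1/2 - 1407)² = (½ - 1407)² = (-2813/2)² = 7912969/4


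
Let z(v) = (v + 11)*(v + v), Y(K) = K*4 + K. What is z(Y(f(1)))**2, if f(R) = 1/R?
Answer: 25600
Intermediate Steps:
Y(K) = 5*K (Y(K) = 4*K + K = 5*K)
z(v) = 2*v*(11 + v) (z(v) = (11 + v)*(2*v) = 2*v*(11 + v))
z(Y(f(1)))**2 = (2*(5/1)*(11 + 5/1))**2 = (2*(5*1)*(11 + 5*1))**2 = (2*5*(11 + 5))**2 = (2*5*16)**2 = 160**2 = 25600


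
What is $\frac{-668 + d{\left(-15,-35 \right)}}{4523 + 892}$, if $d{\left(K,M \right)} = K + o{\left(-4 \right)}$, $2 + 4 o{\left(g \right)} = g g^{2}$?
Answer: $- \frac{1399}{10830} \approx -0.12918$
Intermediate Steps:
$o{\left(g \right)} = - \frac{1}{2} + \frac{g^{3}}{4}$ ($o{\left(g \right)} = - \frac{1}{2} + \frac{g g^{2}}{4} = - \frac{1}{2} + \frac{g^{3}}{4}$)
$d{\left(K,M \right)} = - \frac{33}{2} + K$ ($d{\left(K,M \right)} = K + \left(- \frac{1}{2} + \frac{\left(-4\right)^{3}}{4}\right) = K + \left(- \frac{1}{2} + \frac{1}{4} \left(-64\right)\right) = K - \frac{33}{2} = - \frac{33}{2} + K$)
$\frac{-668 + d{\left(-15,-35 \right)}}{4523 + 892} = \frac{-668 - \frac{63}{2}}{4523 + 892} = \frac{-668 - \frac{63}{2}}{5415} = \left(- \frac{1399}{2}\right) \frac{1}{5415} = - \frac{1399}{10830}$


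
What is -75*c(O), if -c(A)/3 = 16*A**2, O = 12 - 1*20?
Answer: 230400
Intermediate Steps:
O = -8 (O = 12 - 20 = -8)
c(A) = -48*A**2
-75*c(O) = -(-3600)*(-8)**2 = -(-3600)*64 = -75*(-3072) = 230400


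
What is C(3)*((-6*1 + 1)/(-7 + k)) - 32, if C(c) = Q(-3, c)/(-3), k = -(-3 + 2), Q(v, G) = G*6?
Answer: -37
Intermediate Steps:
Q(v, G) = 6*G
k = 1 (k = -1*(-1) = 1)
C(c) = -2*c (C(c) = (6*c)/(-3) = (6*c)*(-1/3) = -2*c)
C(3)*((-6*1 + 1)/(-7 + k)) - 32 = (-2*3)*((-6*1 + 1)/(-7 + 1)) - 32 = -6*(-6 + 1)/(-6) - 32 = -(-30)*(-1)/6 - 32 = -6*5/6 - 32 = -5 - 32 = -37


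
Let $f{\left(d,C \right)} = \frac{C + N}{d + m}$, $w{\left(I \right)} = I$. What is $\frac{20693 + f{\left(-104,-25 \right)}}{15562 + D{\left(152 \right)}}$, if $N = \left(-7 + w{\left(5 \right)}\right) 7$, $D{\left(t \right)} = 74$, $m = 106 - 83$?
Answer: $\frac{139681}{105543} \approx 1.3235$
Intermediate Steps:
$m = 23$ ($m = 106 - 83 = 23$)
$N = -14$ ($N = \left(-7 + 5\right) 7 = \left(-2\right) 7 = -14$)
$f{\left(d,C \right)} = \frac{-14 + C}{23 + d}$ ($f{\left(d,C \right)} = \frac{C - 14}{d + 23} = \frac{-14 + C}{23 + d}$)
$\frac{20693 + f{\left(-104,-25 \right)}}{15562 + D{\left(152 \right)}} = \frac{20693 + \frac{-14 - 25}{23 - 104}}{15562 + 74} = \frac{20693 + \frac{1}{-81} \left(-39\right)}{15636} = \left(20693 - - \frac{13}{27}\right) \frac{1}{15636} = \left(20693 + \frac{13}{27}\right) \frac{1}{15636} = \frac{558724}{27} \cdot \frac{1}{15636} = \frac{139681}{105543}$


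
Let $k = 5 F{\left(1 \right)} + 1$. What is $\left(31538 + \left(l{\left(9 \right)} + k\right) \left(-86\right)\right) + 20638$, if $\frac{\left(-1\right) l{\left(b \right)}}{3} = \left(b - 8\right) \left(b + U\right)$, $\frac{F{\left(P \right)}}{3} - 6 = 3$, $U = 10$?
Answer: $45382$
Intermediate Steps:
$F{\left(P \right)} = 27$ ($F{\left(P \right)} = 18 + 3 \cdot 3 = 18 + 9 = 27$)
$l{\left(b \right)} = - 3 \left(-8 + b\right) \left(10 + b\right)$ ($l{\left(b \right)} = - 3 \left(b - 8\right) \left(b + 10\right) = - 3 \left(-8 + b\right) \left(10 + b\right)$)
$k = 136$ ($k = 5 \cdot 27 + 1 = 135 + 1 = 136$)
$\left(31538 + \left(l{\left(9 \right)} + k\right) \left(-86\right)\right) + 20638 = \left(31538 + \left(\left(240 - 54 - 3 \cdot 9^{2}\right) + 136\right) \left(-86\right)\right) + 20638 = \left(31538 + \left(\left(240 - 54 - 243\right) + 136\right) \left(-86\right)\right) + 20638 = \left(31538 + \left(-57 + 136\right) \left(-86\right)\right) + 20638 = \left(31538 + 79 \left(-86\right)\right) + 20638 = \left(31538 - 6794\right) + 20638 = 24744 + 20638 = 45382$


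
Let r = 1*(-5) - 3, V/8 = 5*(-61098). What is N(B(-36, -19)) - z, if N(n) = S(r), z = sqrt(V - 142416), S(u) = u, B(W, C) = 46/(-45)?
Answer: -8 - 4*I*sqrt(161646) ≈ -8.0 - 1608.2*I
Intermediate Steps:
V = -2443920 (V = 8*(5*(-61098)) = 8*(-305490) = -2443920)
r = -8 (r = -5 - 3 = -8)
B(W, C) = -46/45 (B(W, C) = 46*(-1/45) = -46/45)
z = 4*I*sqrt(161646) (z = sqrt(-2443920 - 142416) = sqrt(-2586336) = 4*I*sqrt(161646) ≈ 1608.2*I)
N(n) = -8
N(B(-36, -19)) - z = -8 - 4*I*sqrt(161646)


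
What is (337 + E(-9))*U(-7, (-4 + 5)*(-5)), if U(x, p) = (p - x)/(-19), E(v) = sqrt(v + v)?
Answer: -674/19 - 6*I*sqrt(2)/19 ≈ -35.474 - 0.44659*I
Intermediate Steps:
E(v) = sqrt(2)*sqrt(v) (E(v) = sqrt(2*v) = sqrt(2)*sqrt(v))
U(x, p) = -p/19 + x/19 (U(x, p) = (p - x)*(-1/19) = -p/19 + x/19)
(337 + E(-9))*U(-7, (-4 + 5)*(-5)) = (337 + sqrt(2)*sqrt(-9))*(-(-4 + 5)*(-5)/19 + (1/19)*(-7)) = (337 + sqrt(2)*(3*I))*(-(-5)/19 - 7/19) = (337 + 3*I*sqrt(2))*(-1/19*(-5) - 7/19) = (337 + 3*I*sqrt(2))*(5/19 - 7/19) = (337 + 3*I*sqrt(2))*(-2/19) = -674/19 - 6*I*sqrt(2)/19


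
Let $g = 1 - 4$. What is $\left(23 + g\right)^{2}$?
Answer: $400$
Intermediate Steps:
$g = -3$
$\left(23 + g\right)^{2} = \left(23 - 3\right)^{2} = 20^{2} = 400$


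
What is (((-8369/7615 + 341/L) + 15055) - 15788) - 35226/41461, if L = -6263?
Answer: -1453386931325837/1977388900445 ≈ -735.00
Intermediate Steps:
(((-8369/7615 + 341/L) + 15055) - 15788) - 35226/41461 = (((-8369/7615 + 341/(-6263)) + 15055) - 15788) - 35226/41461 = (((-8369*1/7615 + 341*(-1/6263)) + 15055) - 15788) - 35226*1/41461 = (((-8369/7615 - 341/6263) + 15055) - 15788) - 35226/41461 = ((-55011762/47692745 + 15055) - 15788) - 35226/41461 = (717959264213/47692745 - 15788) - 35226/41461 = -35013793847/47692745 - 35226/41461 = -1453386931325837/1977388900445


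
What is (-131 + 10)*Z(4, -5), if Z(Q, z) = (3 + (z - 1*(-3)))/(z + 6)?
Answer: -121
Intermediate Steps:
Z(Q, z) = 1 (Z(Q, z) = (3 + (z + 3))/(6 + z) = (3 + (3 + z))/(6 + z) = (6 + z)/(6 + z) = 1)
(-131 + 10)*Z(4, -5) = (-131 + 10)*1 = -121*1 = -121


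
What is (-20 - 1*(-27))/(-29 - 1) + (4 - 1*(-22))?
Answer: 773/30 ≈ 25.767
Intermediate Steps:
(-20 - 1*(-27))/(-29 - 1) + (4 - 1*(-22)) = (-20 + 27)/(-30) + (4 + 22) = 7*(-1/30) + 26 = -7/30 + 26 = 773/30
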